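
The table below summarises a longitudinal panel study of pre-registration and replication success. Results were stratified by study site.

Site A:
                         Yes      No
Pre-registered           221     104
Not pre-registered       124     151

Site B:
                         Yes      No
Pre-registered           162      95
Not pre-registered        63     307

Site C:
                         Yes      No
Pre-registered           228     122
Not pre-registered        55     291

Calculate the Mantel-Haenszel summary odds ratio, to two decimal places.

OR_MH = Σ(aᵢdᵢ/nᵢ) / Σ(bᵢcᵢ/nᵢ), where nᵢ is the stratum total.
Stratum 1 (Site A): n = 600; a·d/n = 221·151/600 = 55.6183; b·c/n = 104·124/600 = 21.4933
Stratum 2 (Site B): n = 627; a·d/n = 162·307/627 = 79.3206; b·c/n = 95·63/627 = 9.5455
Stratum 3 (Site C): n = 696; a·d/n = 228·291/696 = 95.3276; b·c/n = 122·55/696 = 9.6408
OR_MH = (55.6183 + 79.3206 + 95.3276) / (21.4933 + 9.5455 + 9.6408) = 230.2665 / 40.6796 = 5.66049

5.66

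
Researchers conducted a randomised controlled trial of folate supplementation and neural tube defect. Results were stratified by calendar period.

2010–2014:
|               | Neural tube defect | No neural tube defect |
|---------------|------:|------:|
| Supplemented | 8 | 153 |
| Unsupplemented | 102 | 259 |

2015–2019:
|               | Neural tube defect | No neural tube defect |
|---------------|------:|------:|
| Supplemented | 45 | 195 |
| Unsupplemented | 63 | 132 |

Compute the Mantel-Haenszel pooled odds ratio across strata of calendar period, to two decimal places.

0.30

OR_MH = Σ(aᵢdᵢ/nᵢ) / Σ(bᵢcᵢ/nᵢ), where nᵢ is the stratum total.
Stratum 1 (2010–2014): n = 522; a·d/n = 8·259/522 = 3.9693; b·c/n = 153·102/522 = 29.8966
Stratum 2 (2015–2019): n = 435; a·d/n = 45·132/435 = 13.6552; b·c/n = 195·63/435 = 28.2414
OR_MH = (3.9693 + 13.6552) / (29.8966 + 28.2414) = 17.6245 / 58.1379 = 0.30315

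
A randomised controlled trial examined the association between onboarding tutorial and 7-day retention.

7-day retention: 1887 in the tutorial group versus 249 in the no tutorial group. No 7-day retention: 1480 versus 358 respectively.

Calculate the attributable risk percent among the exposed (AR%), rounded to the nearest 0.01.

From the description: a = 1887, b = 1480, c = 249, d = 358.
Risk in exposed = 1887/3367 = 0.56044; risk in unexposed = 249/607 = 0.41021.
RR = 0.56044/0.41021 = 1.36621
AR% = (RR − 1)/RR × 100 = (1.36621 − 1)/1.36621 × 100 = 26.8049%

26.80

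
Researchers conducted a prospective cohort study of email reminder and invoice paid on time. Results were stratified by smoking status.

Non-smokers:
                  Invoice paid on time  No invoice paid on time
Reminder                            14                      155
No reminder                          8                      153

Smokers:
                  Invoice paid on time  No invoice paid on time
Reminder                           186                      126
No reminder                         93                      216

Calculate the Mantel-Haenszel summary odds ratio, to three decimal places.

3.146

OR_MH = Σ(aᵢdᵢ/nᵢ) / Σ(bᵢcᵢ/nᵢ), where nᵢ is the stratum total.
Stratum 1 (Non-smokers): n = 330; a·d/n = 14·153/330 = 6.4909; b·c/n = 155·8/330 = 3.7576
Stratum 2 (Smokers): n = 621; a·d/n = 186·216/621 = 64.6957; b·c/n = 126·93/621 = 18.8696
OR_MH = (6.4909 + 64.6957) / (3.7576 + 18.8696) = 71.1866 / 22.6271 = 3.14607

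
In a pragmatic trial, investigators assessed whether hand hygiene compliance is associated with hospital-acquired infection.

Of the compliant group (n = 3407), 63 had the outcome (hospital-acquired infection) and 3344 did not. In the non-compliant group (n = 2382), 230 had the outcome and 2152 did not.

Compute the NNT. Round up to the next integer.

Risk in treated group = 63/3407 = 0.01849; risk in control = 230/2382 = 0.09656.
Absolute risk reduction = 0.09656 − 0.01849 = 0.07807
NNT = 1 / ARR = 1 / 0.07807 = 12.810 → round up → 13

13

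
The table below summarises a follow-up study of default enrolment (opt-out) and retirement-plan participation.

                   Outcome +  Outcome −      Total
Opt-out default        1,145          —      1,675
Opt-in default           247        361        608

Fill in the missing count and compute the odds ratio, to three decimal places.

The missing cell is in the exposed row: 1675 − 1145 = 530.
So a = 1145, b = 530, c = 247, d = 361.
OR = (a·d)/(b·c) = (1145 × 361) / (530 × 247) = 413345 / 130910 = 3.15747

3.157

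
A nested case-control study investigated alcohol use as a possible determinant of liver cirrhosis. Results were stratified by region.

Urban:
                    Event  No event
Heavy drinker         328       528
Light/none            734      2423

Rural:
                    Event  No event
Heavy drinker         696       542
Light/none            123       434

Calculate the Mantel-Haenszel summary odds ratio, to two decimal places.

OR_MH = Σ(aᵢdᵢ/nᵢ) / Σ(bᵢcᵢ/nᵢ), where nᵢ is the stratum total.
Stratum 1 (Urban): n = 4013; a·d/n = 328·2423/4013 = 198.0424; b·c/n = 528·734/4013 = 96.5741
Stratum 2 (Rural): n = 1795; a·d/n = 696·434/1795 = 168.2808; b·c/n = 542·123/1795 = 37.1398
OR_MH = (198.0424 + 168.2808) / (96.5741 + 37.1398) = 366.3231 / 133.7140 = 2.73960

2.74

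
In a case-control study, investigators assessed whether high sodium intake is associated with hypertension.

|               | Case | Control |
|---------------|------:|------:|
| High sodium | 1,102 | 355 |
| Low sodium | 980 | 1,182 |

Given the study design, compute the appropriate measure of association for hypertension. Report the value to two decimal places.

Cells: a = 1102, b = 355, c = 980, d = 1182.
This is a case-control study: participants were sampled on outcome status, so risks in the source population cannot be estimated directly — relative risk is not valid here. The odds ratio is the appropriate measure.
OR = (a·d)/(b·c) = (1102 × 1182) / (355 × 980) = 1302564 / 347900 = 3.74408

3.74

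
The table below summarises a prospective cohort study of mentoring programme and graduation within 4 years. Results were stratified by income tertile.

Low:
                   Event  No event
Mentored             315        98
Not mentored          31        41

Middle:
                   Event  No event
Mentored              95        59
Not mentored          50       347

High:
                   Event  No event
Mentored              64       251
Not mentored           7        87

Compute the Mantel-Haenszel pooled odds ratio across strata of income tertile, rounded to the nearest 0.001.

OR_MH = Σ(aᵢdᵢ/nᵢ) / Σ(bᵢcᵢ/nᵢ), where nᵢ is the stratum total.
Stratum 1 (Low): n = 485; a·d/n = 315·41/485 = 26.6289; b·c/n = 98·31/485 = 6.2639
Stratum 2 (Middle): n = 551; a·d/n = 95·347/551 = 59.8276; b·c/n = 59·50/551 = 5.3539
Stratum 3 (High): n = 409; a·d/n = 64·87/409 = 13.6137; b·c/n = 251·7/409 = 4.2958
OR_MH = (26.6289 + 59.8276 + 13.6137) / (6.2639 + 5.3539 + 4.2958) = 100.0701 / 15.9137 = 6.28832

6.288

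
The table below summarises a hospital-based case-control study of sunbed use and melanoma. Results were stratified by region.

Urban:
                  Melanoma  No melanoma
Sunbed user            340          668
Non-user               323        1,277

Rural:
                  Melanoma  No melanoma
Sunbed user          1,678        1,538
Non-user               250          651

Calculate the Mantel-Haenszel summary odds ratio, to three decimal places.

OR_MH = Σ(aᵢdᵢ/nᵢ) / Σ(bᵢcᵢ/nᵢ), where nᵢ is the stratum total.
Stratum 1 (Urban): n = 2608; a·d/n = 340·1277/2608 = 166.4801; b·c/n = 668·323/2608 = 82.7316
Stratum 2 (Rural): n = 4117; a·d/n = 1678·651/4117 = 265.3335; b·c/n = 1538·250/4117 = 93.3932
OR_MH = (166.4801 + 265.3335) / (82.7316 + 93.3932) = 431.8136 / 176.1248 = 2.45175

2.452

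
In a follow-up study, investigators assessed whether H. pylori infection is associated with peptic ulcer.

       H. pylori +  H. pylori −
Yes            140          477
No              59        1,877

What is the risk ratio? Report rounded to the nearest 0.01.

3.47

Reading the table with exposure as columns: a = 140 (H. pylori +, case), b = 59 (H. pylori +, non-case), c = 477 (H. pylori −, case), d = 1877.
Risk in exposed = 140/199 = 0.70352; risk in unexposed = 477/2354 = 0.20263.
RR = 0.70352 / 0.20263 = 3.47187
The risk among the exposed is 3.47 times that among the unexposed.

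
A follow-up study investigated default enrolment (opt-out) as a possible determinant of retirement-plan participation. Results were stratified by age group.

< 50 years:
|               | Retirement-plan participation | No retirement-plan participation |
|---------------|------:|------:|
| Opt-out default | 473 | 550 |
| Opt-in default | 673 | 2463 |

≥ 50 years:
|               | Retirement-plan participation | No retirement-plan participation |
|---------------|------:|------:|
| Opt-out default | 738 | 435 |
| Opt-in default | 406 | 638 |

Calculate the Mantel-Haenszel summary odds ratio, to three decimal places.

OR_MH = Σ(aᵢdᵢ/nᵢ) / Σ(bᵢcᵢ/nᵢ), where nᵢ is the stratum total.
Stratum 1 (< 50 years): n = 4159; a·d/n = 473·2463/4159 = 280.1152; b·c/n = 550·673/4159 = 88.9998
Stratum 2 (≥ 50 years): n = 2217; a·d/n = 738·638/2217 = 212.3789; b·c/n = 435·406/2217 = 79.6617
OR_MH = (280.1152 + 212.3789) / (88.9998 + 79.6617) = 492.4941 / 168.6615 = 2.92002

2.920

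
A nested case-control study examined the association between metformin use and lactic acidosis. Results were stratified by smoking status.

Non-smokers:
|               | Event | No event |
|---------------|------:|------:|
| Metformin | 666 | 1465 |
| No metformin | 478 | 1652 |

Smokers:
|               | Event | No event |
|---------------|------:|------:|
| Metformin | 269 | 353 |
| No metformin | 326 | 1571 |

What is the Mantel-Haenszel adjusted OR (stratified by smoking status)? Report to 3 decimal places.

OR_MH = Σ(aᵢdᵢ/nᵢ) / Σ(bᵢcᵢ/nᵢ), where nᵢ is the stratum total.
Stratum 1 (Non-smokers): n = 4261; a·d/n = 666·1652/4261 = 258.2098; b·c/n = 1465·478/4261 = 164.3441
Stratum 2 (Smokers): n = 2519; a·d/n = 269·1571/2519 = 167.7646; b·c/n = 353·326/2519 = 45.6840
OR_MH = (258.2098 + 167.7646) / (164.3441 + 45.6840) = 425.9744 / 210.0281 = 2.02818

2.028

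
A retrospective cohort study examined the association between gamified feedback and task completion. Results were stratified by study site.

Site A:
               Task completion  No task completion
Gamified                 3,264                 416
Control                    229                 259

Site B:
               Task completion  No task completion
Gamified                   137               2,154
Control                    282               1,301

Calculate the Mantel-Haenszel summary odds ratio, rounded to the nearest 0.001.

OR_MH = Σ(aᵢdᵢ/nᵢ) / Σ(bᵢcᵢ/nᵢ), where nᵢ is the stratum total.
Stratum 1 (Site A): n = 4168; a·d/n = 3264·259/4168 = 202.8253; b·c/n = 416·229/4168 = 22.8560
Stratum 2 (Site B): n = 3874; a·d/n = 137·1301/3874 = 46.0085; b·c/n = 2154·282/3874 = 156.7961
OR_MH = (202.8253 + 46.0085) / (22.8560 + 156.7961) = 248.8339 / 179.6521 = 1.38509

1.385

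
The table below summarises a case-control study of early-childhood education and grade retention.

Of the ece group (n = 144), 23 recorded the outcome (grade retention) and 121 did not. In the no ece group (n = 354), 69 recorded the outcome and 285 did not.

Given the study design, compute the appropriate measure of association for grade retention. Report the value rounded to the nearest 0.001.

From the description: a = 23, b = 121, c = 69, d = 285.
This is a case-control study: participants were sampled on outcome status, so risks in the source population cannot be estimated directly — relative risk is not valid here. The odds ratio is the appropriate measure.
OR = (a·d)/(b·c) = (23 × 285) / (121 × 69) = 6555 / 8349 = 0.78512

0.785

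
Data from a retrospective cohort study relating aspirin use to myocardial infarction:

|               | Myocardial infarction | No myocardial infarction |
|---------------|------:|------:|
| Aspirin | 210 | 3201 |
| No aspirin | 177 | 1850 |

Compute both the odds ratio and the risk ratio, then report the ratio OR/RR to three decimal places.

0.973

Cells: a = 210, b = 3201, c = 177, d = 1850.
OR = (210·1850)/(3201·177) = 388500/566577 = 0.68570
Risk in exposed = 210/3411 = 0.06157; risk in unexposed = 177/2027 = 0.08732; RR = 0.70505
OR/RR = 0.68570 / 0.70505 = 0.97255
The outcome is rare in both groups, so OR ≈ RR (ratio near 1).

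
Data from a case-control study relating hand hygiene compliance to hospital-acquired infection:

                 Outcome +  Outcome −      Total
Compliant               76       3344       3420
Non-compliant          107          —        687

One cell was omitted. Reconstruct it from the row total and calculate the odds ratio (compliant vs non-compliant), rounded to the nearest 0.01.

The missing cell is in the unexposed row: 687 − 107 = 580.
So a = 76, b = 3344, c = 107, d = 580.
OR = (a·d)/(b·c) = (76 × 580) / (3344 × 107) = 44080 / 357808 = 0.12319

0.12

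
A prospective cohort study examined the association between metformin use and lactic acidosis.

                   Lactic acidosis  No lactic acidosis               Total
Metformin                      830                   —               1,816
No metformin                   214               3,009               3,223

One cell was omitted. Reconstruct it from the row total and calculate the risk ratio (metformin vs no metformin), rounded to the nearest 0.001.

6.883

The missing cell is in the exposed row: 1816 − 830 = 986.
So a = 830, b = 986, c = 214, d = 3009.
RR = [a/(a+b)] / [c/(c+d)] = (830/1816) / (214/3223) = 0.45705/0.06640 = 6.88349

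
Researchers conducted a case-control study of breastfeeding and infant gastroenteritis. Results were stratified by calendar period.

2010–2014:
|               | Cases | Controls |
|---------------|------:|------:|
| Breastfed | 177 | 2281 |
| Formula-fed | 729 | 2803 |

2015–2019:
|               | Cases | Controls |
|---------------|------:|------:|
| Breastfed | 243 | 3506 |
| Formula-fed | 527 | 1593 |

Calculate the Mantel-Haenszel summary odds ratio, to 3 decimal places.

OR_MH = Σ(aᵢdᵢ/nᵢ) / Σ(bᵢcᵢ/nᵢ), where nᵢ is the stratum total.
Stratum 1 (2010–2014): n = 5990; a·d/n = 177·2803/5990 = 82.8265; b·c/n = 2281·729/5990 = 277.6042
Stratum 2 (2015–2019): n = 5869; a·d/n = 243·1593/5869 = 65.9566; b·c/n = 3506·527/5869 = 314.8172
OR_MH = (82.8265 + 65.9566) / (277.6042 + 314.8172) = 148.7831 / 592.4213 = 0.25114

0.251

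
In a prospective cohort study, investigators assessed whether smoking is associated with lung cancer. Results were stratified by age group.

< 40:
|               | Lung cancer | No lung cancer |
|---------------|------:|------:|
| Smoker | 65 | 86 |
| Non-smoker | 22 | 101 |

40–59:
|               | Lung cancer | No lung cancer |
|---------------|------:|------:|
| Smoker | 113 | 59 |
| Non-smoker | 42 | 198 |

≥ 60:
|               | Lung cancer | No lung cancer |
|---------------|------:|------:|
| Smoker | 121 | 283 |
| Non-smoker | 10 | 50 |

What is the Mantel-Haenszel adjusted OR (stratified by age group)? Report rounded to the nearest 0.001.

OR_MH = Σ(aᵢdᵢ/nᵢ) / Σ(bᵢcᵢ/nᵢ), where nᵢ is the stratum total.
Stratum 1 (< 40): n = 274; a·d/n = 65·101/274 = 23.9599; b·c/n = 86·22/274 = 6.9051
Stratum 2 (40–59): n = 412; a·d/n = 113·198/412 = 54.3058; b·c/n = 59·42/412 = 6.0146
Stratum 3 (≥ 60): n = 464; a·d/n = 121·50/464 = 13.0388; b·c/n = 283·10/464 = 6.0991
OR_MH = (23.9599 + 54.3058 + 13.0388) / (6.9051 + 6.0146 + 6.0991) = 91.3045 / 19.0188 = 4.80075

4.801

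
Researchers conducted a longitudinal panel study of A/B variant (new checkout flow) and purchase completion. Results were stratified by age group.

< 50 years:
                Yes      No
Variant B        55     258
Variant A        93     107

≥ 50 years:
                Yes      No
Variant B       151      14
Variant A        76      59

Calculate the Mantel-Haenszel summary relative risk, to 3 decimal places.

RR_MH = Σ(aᵢ·n₀ᵢ/nᵢ) / Σ(cᵢ·n₁ᵢ/nᵢ), with n₁ᵢ = aᵢ+bᵢ (exposed), n₀ᵢ = cᵢ+dᵢ (unexposed), nᵢ = n₁ᵢ+n₀ᵢ.
Stratum 1 (< 50 years): n₁ = 313, n₀ = 200, n = 513; a·n₀/n = 55·200/513 = 21.4425; c·n₁/n = 93·313/513 = 56.7427
Stratum 2 (≥ 50 years): n₁ = 165, n₀ = 135, n = 300; a·n₀/n = 151·135/300 = 67.9500; c·n₁/n = 76·165/300 = 41.8000
RR_MH = (21.4425 + 67.9500) / (56.7427 + 41.8000) = 89.3925 / 98.5427 = 0.90714

0.907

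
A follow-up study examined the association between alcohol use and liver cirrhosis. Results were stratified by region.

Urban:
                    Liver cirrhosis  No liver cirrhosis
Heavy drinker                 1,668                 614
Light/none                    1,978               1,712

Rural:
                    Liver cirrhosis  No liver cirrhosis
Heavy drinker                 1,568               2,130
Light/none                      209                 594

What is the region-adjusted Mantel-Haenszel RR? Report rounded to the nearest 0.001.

1.413

RR_MH = Σ(aᵢ·n₀ᵢ/nᵢ) / Σ(cᵢ·n₁ᵢ/nᵢ), with n₁ᵢ = aᵢ+bᵢ (exposed), n₀ᵢ = cᵢ+dᵢ (unexposed), nᵢ = n₁ᵢ+n₀ᵢ.
Stratum 1 (Urban): n₁ = 2282, n₀ = 3690, n = 5972; a·n₀/n = 1668·3690/5972 = 1030.6296; c·n₁/n = 1978·2282/5972 = 755.8265
Stratum 2 (Rural): n₁ = 3698, n₀ = 803, n = 4501; a·n₀/n = 1568·803/4501 = 279.7387; c·n₁/n = 209·3698/4501 = 171.7134
RR_MH = (1030.6296 + 279.7387) / (755.8265 + 171.7134) = 1310.3683 / 927.5399 = 1.41274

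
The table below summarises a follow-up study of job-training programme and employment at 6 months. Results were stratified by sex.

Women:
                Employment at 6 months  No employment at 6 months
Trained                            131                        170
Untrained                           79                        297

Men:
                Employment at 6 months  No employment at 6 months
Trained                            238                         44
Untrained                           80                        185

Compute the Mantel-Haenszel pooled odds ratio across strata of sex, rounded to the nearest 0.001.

5.251

OR_MH = Σ(aᵢdᵢ/nᵢ) / Σ(bᵢcᵢ/nᵢ), where nᵢ is the stratum total.
Stratum 1 (Women): n = 677; a·d/n = 131·297/677 = 57.4697; b·c/n = 170·79/677 = 19.8375
Stratum 2 (Men): n = 547; a·d/n = 238·185/547 = 80.4936; b·c/n = 44·80/547 = 6.4351
OR_MH = (57.4697 + 80.4936) / (19.8375 + 6.4351) = 137.9633 / 26.2726 = 5.25122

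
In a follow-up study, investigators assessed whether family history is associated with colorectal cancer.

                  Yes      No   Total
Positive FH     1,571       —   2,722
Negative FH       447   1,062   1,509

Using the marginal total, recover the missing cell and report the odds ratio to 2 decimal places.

The missing cell is in the exposed row: 2722 − 1571 = 1151.
So a = 1571, b = 1151, c = 447, d = 1062.
OR = (a·d)/(b·c) = (1571 × 1062) / (1151 × 447) = 1668402 / 514497 = 3.24278

3.24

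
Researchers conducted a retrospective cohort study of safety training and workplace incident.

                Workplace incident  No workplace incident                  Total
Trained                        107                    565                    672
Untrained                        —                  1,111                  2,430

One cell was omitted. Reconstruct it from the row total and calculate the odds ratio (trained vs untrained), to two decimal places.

The missing cell is in the unexposed row: 2430 − 1111 = 1319.
So a = 107, b = 565, c = 1319, d = 1111.
OR = (a·d)/(b·c) = (107 × 1111) / (565 × 1319) = 118877 / 745235 = 0.15952

0.16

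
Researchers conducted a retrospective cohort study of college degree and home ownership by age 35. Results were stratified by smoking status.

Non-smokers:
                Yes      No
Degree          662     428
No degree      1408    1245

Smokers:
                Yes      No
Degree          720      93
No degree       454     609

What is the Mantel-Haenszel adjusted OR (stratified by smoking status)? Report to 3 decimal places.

2.474

OR_MH = Σ(aᵢdᵢ/nᵢ) / Σ(bᵢcᵢ/nᵢ), where nᵢ is the stratum total.
Stratum 1 (Non-smokers): n = 3743; a·d/n = 662·1245/3743 = 220.1950; b·c/n = 428·1408/3743 = 161.0003
Stratum 2 (Smokers): n = 1876; a·d/n = 720·609/1876 = 233.7313; b·c/n = 93·454/1876 = 22.5064
OR_MH = (220.1950 + 233.7313) / (161.0003 + 22.5064) = 453.9264 / 183.5067 = 2.47362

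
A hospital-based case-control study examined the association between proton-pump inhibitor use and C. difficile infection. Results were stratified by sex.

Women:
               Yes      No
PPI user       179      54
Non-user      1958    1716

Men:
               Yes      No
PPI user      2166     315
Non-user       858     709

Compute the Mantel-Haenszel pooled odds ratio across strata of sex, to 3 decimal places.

4.881

OR_MH = Σ(aᵢdᵢ/nᵢ) / Σ(bᵢcᵢ/nᵢ), where nᵢ is the stratum total.
Stratum 1 (Women): n = 3907; a·d/n = 179·1716/3907 = 78.6189; b·c/n = 54·1958/3907 = 27.0622
Stratum 2 (Men): n = 4048; a·d/n = 2166·709/4048 = 379.3710; b·c/n = 315·858/4048 = 66.7663
OR_MH = (78.6189 + 379.3710) / (27.0622 + 66.7663) = 457.9899 / 93.8285 = 4.88114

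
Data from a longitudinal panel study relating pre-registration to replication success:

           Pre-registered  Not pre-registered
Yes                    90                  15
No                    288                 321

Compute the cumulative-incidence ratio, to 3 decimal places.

5.333

Reading the table with exposure as columns: a = 90 (Pre-registered, case), b = 288 (Pre-registered, non-case), c = 15 (Not pre-registered, case), d = 321.
Risk in exposed = 90/378 = 0.23810; risk in unexposed = 15/336 = 0.04464.
RR = 0.23810 / 0.04464 = 5.33333
The risk among the exposed is 5.33 times that among the unexposed.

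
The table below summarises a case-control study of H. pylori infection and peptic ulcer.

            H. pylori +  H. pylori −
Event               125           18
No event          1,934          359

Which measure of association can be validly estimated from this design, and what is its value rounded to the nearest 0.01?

1.29

Reading the table with exposure as columns: a = 125 (H. pylori +, case), b = 1934 (H. pylori +, non-case), c = 18 (H. pylori −, case), d = 359.
This is a case-control study: participants were sampled on outcome status, so risks in the source population cannot be estimated directly — relative risk is not valid here. The odds ratio is the appropriate measure.
OR = (a·d)/(b·c) = (125 × 359) / (1934 × 18) = 44875 / 34812 = 1.28907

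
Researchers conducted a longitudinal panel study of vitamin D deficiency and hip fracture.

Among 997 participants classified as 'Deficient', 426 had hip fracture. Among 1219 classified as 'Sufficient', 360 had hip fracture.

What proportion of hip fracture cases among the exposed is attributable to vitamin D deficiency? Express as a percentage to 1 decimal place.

30.9

From the description: a = 426, b = 571, c = 360, d = 859.
Risk in exposed = 426/997 = 0.42728; risk in unexposed = 360/1219 = 0.29532.
RR = 0.42728/0.29532 = 1.44682
AR% = (RR − 1)/RR × 100 = (1.44682 − 1)/1.44682 × 100 = 30.8831%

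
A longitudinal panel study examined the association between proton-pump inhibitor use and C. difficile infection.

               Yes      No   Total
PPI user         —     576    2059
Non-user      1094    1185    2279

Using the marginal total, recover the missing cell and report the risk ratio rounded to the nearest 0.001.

The missing cell is in the exposed row: 2059 − 576 = 1483.
So a = 1483, b = 576, c = 1094, d = 1185.
RR = [a/(a+b)] / [c/(c+d)] = (1483/2059) / (1094/2279) = 0.72025/0.48004 = 1.50042

1.500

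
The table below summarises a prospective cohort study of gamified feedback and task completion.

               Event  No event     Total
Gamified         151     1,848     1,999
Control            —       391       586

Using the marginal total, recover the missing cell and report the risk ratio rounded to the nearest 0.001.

0.227

The missing cell is in the unexposed row: 586 − 391 = 195.
So a = 151, b = 1848, c = 195, d = 391.
RR = [a/(a+b)] / [c/(c+d)] = (151/1999) / (195/586) = 0.07554/0.33276 = 0.22700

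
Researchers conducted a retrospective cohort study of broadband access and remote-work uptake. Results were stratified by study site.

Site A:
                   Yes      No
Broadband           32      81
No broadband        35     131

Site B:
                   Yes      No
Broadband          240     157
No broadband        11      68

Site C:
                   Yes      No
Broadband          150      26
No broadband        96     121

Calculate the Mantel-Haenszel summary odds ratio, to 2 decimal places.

OR_MH = Σ(aᵢdᵢ/nᵢ) / Σ(bᵢcᵢ/nᵢ), where nᵢ is the stratum total.
Stratum 1 (Site A): n = 279; a·d/n = 32·131/279 = 15.0251; b·c/n = 81·35/279 = 10.1613
Stratum 2 (Site B): n = 476; a·d/n = 240·68/476 = 34.2857; b·c/n = 157·11/476 = 3.6282
Stratum 3 (Site C): n = 393; a·d/n = 150·121/393 = 46.1832; b·c/n = 26·96/393 = 6.3511
OR_MH = (15.0251 + 34.2857 + 46.1832) / (10.1613 + 3.6282 + 6.3511) = 95.4940 / 20.1406 = 4.74137

4.74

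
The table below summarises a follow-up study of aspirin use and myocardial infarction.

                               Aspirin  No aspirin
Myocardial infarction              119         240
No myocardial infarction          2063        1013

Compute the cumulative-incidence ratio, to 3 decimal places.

0.285

Reading the table with exposure as columns: a = 119 (Aspirin, case), b = 2063 (Aspirin, non-case), c = 240 (No aspirin, case), d = 1013.
Risk in exposed = 119/2182 = 0.05454; risk in unexposed = 240/1253 = 0.19154.
RR = 0.05454 / 0.19154 = 0.28473
The risk is 72% lower among the exposed than among the unexposed.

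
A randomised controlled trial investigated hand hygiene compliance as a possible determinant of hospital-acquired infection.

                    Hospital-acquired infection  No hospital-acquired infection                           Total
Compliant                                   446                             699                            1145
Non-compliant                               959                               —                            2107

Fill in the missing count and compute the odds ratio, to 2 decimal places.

0.76

The missing cell is in the unexposed row: 2107 − 959 = 1148.
So a = 446, b = 699, c = 959, d = 1148.
OR = (a·d)/(b·c) = (446 × 1148) / (699 × 959) = 512008 / 670341 = 0.76380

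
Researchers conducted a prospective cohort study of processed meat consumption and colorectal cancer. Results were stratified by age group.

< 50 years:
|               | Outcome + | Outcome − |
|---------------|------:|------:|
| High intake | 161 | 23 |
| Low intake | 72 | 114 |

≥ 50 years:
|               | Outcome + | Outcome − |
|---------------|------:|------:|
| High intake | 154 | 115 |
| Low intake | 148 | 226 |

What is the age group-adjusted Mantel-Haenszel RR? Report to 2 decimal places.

1.74

RR_MH = Σ(aᵢ·n₀ᵢ/nᵢ) / Σ(cᵢ·n₁ᵢ/nᵢ), with n₁ᵢ = aᵢ+bᵢ (exposed), n₀ᵢ = cᵢ+dᵢ (unexposed), nᵢ = n₁ᵢ+n₀ᵢ.
Stratum 1 (< 50 years): n₁ = 184, n₀ = 186, n = 370; a·n₀/n = 161·186/370 = 80.9351; c·n₁/n = 72·184/370 = 35.8054
Stratum 2 (≥ 50 years): n₁ = 269, n₀ = 374, n = 643; a·n₀/n = 154·374/643 = 89.5739; c·n₁/n = 148·269/643 = 61.9160
RR_MH = (80.9351 + 89.5739) / (35.8054 + 61.9160) = 170.5090 / 97.7214 = 1.74485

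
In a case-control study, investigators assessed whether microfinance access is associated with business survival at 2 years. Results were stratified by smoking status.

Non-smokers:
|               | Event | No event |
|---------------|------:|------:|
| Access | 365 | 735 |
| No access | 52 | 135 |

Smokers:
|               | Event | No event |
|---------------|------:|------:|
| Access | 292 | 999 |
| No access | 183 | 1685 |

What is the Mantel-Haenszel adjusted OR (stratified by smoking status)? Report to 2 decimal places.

2.22

OR_MH = Σ(aᵢdᵢ/nᵢ) / Σ(bᵢcᵢ/nᵢ), where nᵢ is the stratum total.
Stratum 1 (Non-smokers): n = 1287; a·d/n = 365·135/1287 = 38.2867; b·c/n = 735·52/1287 = 29.6970
Stratum 2 (Smokers): n = 3159; a·d/n = 292·1685/3159 = 155.7518; b·c/n = 999·183/3159 = 57.8718
OR_MH = (38.2867 + 155.7518) / (29.6970 + 57.8718) = 194.0385 / 87.5688 = 2.21584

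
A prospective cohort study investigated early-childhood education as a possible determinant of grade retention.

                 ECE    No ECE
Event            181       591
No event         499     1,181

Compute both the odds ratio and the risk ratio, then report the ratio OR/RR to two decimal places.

Reading the table with exposure as columns: a = 181 (ECE, case), b = 499 (ECE, non-case), c = 591 (No ECE, case), d = 1181.
OR = (181·1181)/(499·591) = 213761/294909 = 0.72484
Risk in exposed = 181/680 = 0.26618; risk in unexposed = 591/1772 = 0.33352; RR = 0.79808
OR/RR = 0.72484 / 0.79808 = 0.90823
The outcome is not rare, so the OR lies further from 1 than the RR.

0.91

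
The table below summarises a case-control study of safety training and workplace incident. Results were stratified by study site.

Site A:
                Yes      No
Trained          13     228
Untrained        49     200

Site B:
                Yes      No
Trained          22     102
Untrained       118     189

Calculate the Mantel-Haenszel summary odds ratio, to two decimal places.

OR_MH = Σ(aᵢdᵢ/nᵢ) / Σ(bᵢcᵢ/nᵢ), where nᵢ is the stratum total.
Stratum 1 (Site A): n = 490; a·d/n = 13·200/490 = 5.3061; b·c/n = 228·49/490 = 22.8000
Stratum 2 (Site B): n = 431; a·d/n = 22·189/431 = 9.6473; b·c/n = 102·118/431 = 27.9258
OR_MH = (5.3061 + 9.6473) / (22.8000 + 27.9258) = 14.9535 / 50.7258 = 0.29479

0.29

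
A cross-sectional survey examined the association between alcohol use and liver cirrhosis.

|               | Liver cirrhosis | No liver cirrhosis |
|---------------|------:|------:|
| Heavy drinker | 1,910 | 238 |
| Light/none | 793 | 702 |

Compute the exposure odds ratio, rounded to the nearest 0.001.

7.104

Cells: a = 1910, b = 238, c = 793, d = 702.
OR = (a·d)/(b·c) = (1910 × 702) / (238 × 793) = 1340820 / 188734 = 7.10428
The odds of liver cirrhosis are about 7.10 times as high in the heavy drinker group.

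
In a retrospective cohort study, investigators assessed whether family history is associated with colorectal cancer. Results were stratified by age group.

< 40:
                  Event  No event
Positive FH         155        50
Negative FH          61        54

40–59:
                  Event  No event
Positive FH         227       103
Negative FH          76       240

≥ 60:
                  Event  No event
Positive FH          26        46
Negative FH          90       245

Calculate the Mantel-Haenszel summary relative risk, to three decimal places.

2.005

RR_MH = Σ(aᵢ·n₀ᵢ/nᵢ) / Σ(cᵢ·n₁ᵢ/nᵢ), with n₁ᵢ = aᵢ+bᵢ (exposed), n₀ᵢ = cᵢ+dᵢ (unexposed), nᵢ = n₁ᵢ+n₀ᵢ.
Stratum 1 (< 40): n₁ = 205, n₀ = 115, n = 320; a·n₀/n = 155·115/320 = 55.7031; c·n₁/n = 61·205/320 = 39.0781
Stratum 2 (40–59): n₁ = 330, n₀ = 316, n = 646; a·n₀/n = 227·316/646 = 111.0402; c·n₁/n = 76·330/646 = 38.8235
Stratum 3 (≥ 60): n₁ = 72, n₀ = 335, n = 407; a·n₀/n = 26·335/407 = 21.4005; c·n₁/n = 90·72/407 = 15.9214
RR_MH = (55.7031 + 111.0402 + 21.4005) / (39.0781 + 38.8235 + 15.9214) = 188.1439 / 93.8230 = 2.00531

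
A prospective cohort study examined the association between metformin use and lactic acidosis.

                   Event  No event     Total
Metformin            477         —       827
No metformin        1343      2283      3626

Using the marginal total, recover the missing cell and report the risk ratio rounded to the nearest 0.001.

The missing cell is in the exposed row: 827 − 477 = 350.
So a = 477, b = 350, c = 1343, d = 2283.
RR = [a/(a+b)] / [c/(c+d)] = (477/827) / (1343/3626) = 0.57678/0.37038 = 1.55727

1.557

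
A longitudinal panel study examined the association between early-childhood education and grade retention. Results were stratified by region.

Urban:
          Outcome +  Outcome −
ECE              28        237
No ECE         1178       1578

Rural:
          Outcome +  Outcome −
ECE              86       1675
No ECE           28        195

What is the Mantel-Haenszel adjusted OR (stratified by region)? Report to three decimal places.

OR_MH = Σ(aᵢdᵢ/nᵢ) / Σ(bᵢcᵢ/nᵢ), where nᵢ is the stratum total.
Stratum 1 (Urban): n = 3021; a·d/n = 28·1578/3021 = 14.6256; b·c/n = 237·1178/3021 = 92.4151
Stratum 2 (Rural): n = 1984; a·d/n = 86·195/1984 = 8.4526; b·c/n = 1675·28/1984 = 23.6391
OR_MH = (14.6256 + 8.4526) / (92.4151 + 23.6391) = 23.0782 / 116.0542 = 0.19886

0.199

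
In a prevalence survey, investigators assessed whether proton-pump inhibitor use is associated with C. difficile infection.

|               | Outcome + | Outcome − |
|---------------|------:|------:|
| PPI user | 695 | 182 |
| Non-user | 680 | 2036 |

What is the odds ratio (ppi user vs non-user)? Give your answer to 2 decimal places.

11.43

Cells: a = 695, b = 182, c = 680, d = 2036.
OR = (a·d)/(b·c) = (695 × 2036) / (182 × 680) = 1415020 / 123760 = 11.43358
The odds of C. difficile infection are about 11.43 times as high in the ppi user group.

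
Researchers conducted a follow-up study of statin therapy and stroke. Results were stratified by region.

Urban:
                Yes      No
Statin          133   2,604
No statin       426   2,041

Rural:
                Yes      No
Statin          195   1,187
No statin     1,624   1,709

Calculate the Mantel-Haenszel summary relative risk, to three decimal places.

RR_MH = Σ(aᵢ·n₀ᵢ/nᵢ) / Σ(cᵢ·n₁ᵢ/nᵢ), with n₁ᵢ = aᵢ+bᵢ (exposed), n₀ᵢ = cᵢ+dᵢ (unexposed), nᵢ = n₁ᵢ+n₀ᵢ.
Stratum 1 (Urban): n₁ = 2737, n₀ = 2467, n = 5204; a·n₀/n = 133·2467/5204 = 63.0498; c·n₁/n = 426·2737/5204 = 224.0511
Stratum 2 (Rural): n₁ = 1382, n₀ = 3333, n = 4715; a·n₀/n = 195·3333/4715 = 137.8441; c·n₁/n = 1624·1382/4715 = 476.0059
RR_MH = (63.0498 + 137.8441) / (224.0511 + 476.0059) = 200.8939 / 700.0571 = 0.28697

0.287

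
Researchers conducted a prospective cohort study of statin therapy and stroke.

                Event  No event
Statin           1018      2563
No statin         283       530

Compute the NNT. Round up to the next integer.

Risk in treated group = 1018/3581 = 0.28428; risk in control = 283/813 = 0.34809.
Absolute risk reduction = 0.34809 − 0.28428 = 0.06382
NNT = 1 / ARR = 1 / 0.06382 = 15.670 → round up → 16

16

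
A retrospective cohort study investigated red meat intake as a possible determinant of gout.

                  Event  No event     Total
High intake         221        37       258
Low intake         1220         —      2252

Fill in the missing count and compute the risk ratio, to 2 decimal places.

The missing cell is in the unexposed row: 2252 − 1220 = 1032.
So a = 221, b = 37, c = 1220, d = 1032.
RR = [a/(a+b)] / [c/(c+d)] = (221/258) / (1220/2252) = 0.85659/0.54174 = 1.58118

1.58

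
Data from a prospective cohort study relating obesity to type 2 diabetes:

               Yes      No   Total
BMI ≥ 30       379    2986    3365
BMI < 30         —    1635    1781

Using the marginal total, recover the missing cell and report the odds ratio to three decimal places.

The missing cell is in the unexposed row: 1781 − 1635 = 146.
So a = 379, b = 2986, c = 146, d = 1635.
OR = (a·d)/(b·c) = (379 × 1635) / (2986 × 146) = 619665 / 435956 = 1.42139

1.421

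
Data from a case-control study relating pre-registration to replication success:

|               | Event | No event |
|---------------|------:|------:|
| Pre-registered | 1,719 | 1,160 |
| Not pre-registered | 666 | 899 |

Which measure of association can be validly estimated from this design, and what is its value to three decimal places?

2.000

Cells: a = 1719, b = 1160, c = 666, d = 899.
This is a case-control study: participants were sampled on outcome status, so risks in the source population cannot be estimated directly — relative risk is not valid here. The odds ratio is the appropriate measure.
OR = (a·d)/(b·c) = (1719 × 899) / (1160 × 666) = 1545381 / 772560 = 2.00034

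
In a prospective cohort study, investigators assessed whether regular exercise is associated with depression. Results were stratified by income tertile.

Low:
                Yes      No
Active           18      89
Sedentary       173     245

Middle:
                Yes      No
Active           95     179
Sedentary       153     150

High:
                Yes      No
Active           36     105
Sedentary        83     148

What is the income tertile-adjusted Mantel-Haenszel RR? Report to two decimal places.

0.62

RR_MH = Σ(aᵢ·n₀ᵢ/nᵢ) / Σ(cᵢ·n₁ᵢ/nᵢ), with n₁ᵢ = aᵢ+bᵢ (exposed), n₀ᵢ = cᵢ+dᵢ (unexposed), nᵢ = n₁ᵢ+n₀ᵢ.
Stratum 1 (Low): n₁ = 107, n₀ = 418, n = 525; a·n₀/n = 18·418/525 = 14.3314; c·n₁/n = 173·107/525 = 35.2590
Stratum 2 (Middle): n₁ = 274, n₀ = 303, n = 577; a·n₀/n = 95·303/577 = 49.8873; c·n₁/n = 153·274/577 = 72.6551
Stratum 3 (High): n₁ = 141, n₀ = 231, n = 372; a·n₀/n = 36·231/372 = 22.3548; c·n₁/n = 83·141/372 = 31.4597
RR_MH = (14.3314 + 49.8873 + 22.3548) / (35.2590 + 72.6551 + 31.4597) = 86.5736 / 139.3738 = 0.62116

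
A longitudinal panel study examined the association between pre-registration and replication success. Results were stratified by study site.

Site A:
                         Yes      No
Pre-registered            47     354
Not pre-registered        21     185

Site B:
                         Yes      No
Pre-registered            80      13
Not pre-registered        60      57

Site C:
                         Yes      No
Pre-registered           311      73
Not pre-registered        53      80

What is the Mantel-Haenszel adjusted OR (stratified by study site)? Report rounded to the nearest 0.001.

3.590

OR_MH = Σ(aᵢdᵢ/nᵢ) / Σ(bᵢcᵢ/nᵢ), where nᵢ is the stratum total.
Stratum 1 (Site A): n = 607; a·d/n = 47·185/607 = 14.3245; b·c/n = 354·21/607 = 12.2471
Stratum 2 (Site B): n = 210; a·d/n = 80·57/210 = 21.7143; b·c/n = 13·60/210 = 3.7143
Stratum 3 (Site C): n = 517; a·d/n = 311·80/517 = 48.1238; b·c/n = 73·53/517 = 7.4836
OR_MH = (14.3245 + 21.7143 + 48.1238) / (12.2471 + 3.7143 + 7.4836) = 84.1626 / 23.4450 = 3.58980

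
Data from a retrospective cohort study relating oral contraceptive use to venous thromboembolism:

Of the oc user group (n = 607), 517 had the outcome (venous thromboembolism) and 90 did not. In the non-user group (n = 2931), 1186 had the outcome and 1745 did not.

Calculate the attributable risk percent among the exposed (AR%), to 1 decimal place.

From the description: a = 517, b = 90, c = 1186, d = 1745.
Risk in exposed = 517/607 = 0.85173; risk in unexposed = 1186/2931 = 0.40464.
RR = 0.85173/0.40464 = 2.10491
AR% = (RR − 1)/RR × 100 = (2.10491 − 1)/2.10491 × 100 = 52.4920%

52.5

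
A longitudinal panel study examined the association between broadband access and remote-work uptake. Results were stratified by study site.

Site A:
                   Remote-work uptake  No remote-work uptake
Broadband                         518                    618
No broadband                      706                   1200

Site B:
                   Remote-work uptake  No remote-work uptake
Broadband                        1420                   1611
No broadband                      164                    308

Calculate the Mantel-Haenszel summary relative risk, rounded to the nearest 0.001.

RR_MH = Σ(aᵢ·n₀ᵢ/nᵢ) / Σ(cᵢ·n₁ᵢ/nᵢ), with n₁ᵢ = aᵢ+bᵢ (exposed), n₀ᵢ = cᵢ+dᵢ (unexposed), nᵢ = n₁ᵢ+n₀ᵢ.
Stratum 1 (Site A): n₁ = 1136, n₀ = 1906, n = 3042; a·n₀/n = 518·1906/3042 = 324.5588; c·n₁/n = 706·1136/3042 = 263.6476
Stratum 2 (Site B): n₁ = 3031, n₀ = 472, n = 3503; a·n₀/n = 1420·472/3503 = 191.3331; c·n₁/n = 164·3031/3503 = 141.9024
RR_MH = (324.5588 + 191.3331) / (263.6476 + 141.9024) = 515.8920 / 405.5500 = 1.27208

1.272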